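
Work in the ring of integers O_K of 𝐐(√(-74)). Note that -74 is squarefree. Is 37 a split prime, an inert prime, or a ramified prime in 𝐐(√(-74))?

d = -74 ≡ 2 (mod 4), so O_K = ℤ[√-74] and disc(K) = 4d = -296.
37 divides disc(K) = -296, so 37 ramifies.

p ramifies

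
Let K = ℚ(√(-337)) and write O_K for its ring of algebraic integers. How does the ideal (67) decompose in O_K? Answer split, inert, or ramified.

Since -337 ≢ 1 mod 4, the ring of integers is ℤ[√-337] with discriminant 4·(-337) = -1348.
Since gcd(67, -1348) = 1 the prime 67 does not ramify.
Compute (-337/67) via Euler: 65^((67-1)/2) mod 67 = 1, so (-337/67) = 1.
Legendre symbol 1 ⇒ 67 is split.

67 splits in O_K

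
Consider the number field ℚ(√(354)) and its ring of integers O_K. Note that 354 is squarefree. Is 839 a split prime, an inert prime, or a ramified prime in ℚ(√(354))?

split — (839) = 𝔭₁𝔭₂ with 𝔭₁ ≠ 𝔭₂

Since 354 ≢ 1 mod 4, the ring of integers is ℤ[√354] with discriminant 4·354 = 1416.
Since gcd(839, 1416) = 1 the prime 839 does not ramify.
(354/839) = 354^419 mod 839 = 1, giving Legendre symbol 1.
d is a quadratic residue mod p, hence 839 splits in O_K.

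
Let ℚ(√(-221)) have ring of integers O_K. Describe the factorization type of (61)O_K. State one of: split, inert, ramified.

inert — (61) stays prime in O_K

d = -221 ≡ 3 (mod 4), so O_K = ℤ[√-221] and disc(K) = 4d = -884.
61 ∤ -884, so 61 is unramified.
Compute (-221/61) via Euler: 23^((61-1)/2) mod 61 = 60, so (-221/61) = -1.
(-221/61) = -1, so 61 is inert.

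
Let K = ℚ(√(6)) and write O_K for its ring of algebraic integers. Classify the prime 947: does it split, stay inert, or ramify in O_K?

remains prime (inert)

Since 6 ≢ 1 mod 4, the ring of integers is ℤ[√6] with discriminant 4·6 = 24.
disc(K) = 24 is not divisible by 947; 947 is unramified.
Legendre symbol by Euler's criterion: (6/947) ≡ 6^473 ≡ 946 (mod 947), i.e. (6/947) = -1.
Legendre symbol -1 ⇒ 947 is inert.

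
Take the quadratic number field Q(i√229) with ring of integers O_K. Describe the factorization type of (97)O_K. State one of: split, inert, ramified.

p splits

Since -229 ≢ 1 mod 4, the ring of integers is ℤ[√-229] with discriminant 4·(-229) = -916.
97 ∤ -916, so 97 is unramified.
Compute (-229/97) via Euler: 62^((97-1)/2) mod 97 = 1, so (-229/97) = 1.
d is a quadratic residue mod p, hence 97 splits in O_K.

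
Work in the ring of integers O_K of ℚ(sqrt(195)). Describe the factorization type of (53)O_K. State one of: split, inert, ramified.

p splits

195 mod 4 = 3, hence disc K = 4·195 = 780 and O_K = ℤ[√195].
disc(K) = 780 is not divisible by 53; 53 is unramified.
Compute (195/53) via Euler: 36^((53-1)/2) mod 53 = 1, so (195/53) = 1.
(195/53) = 1, so 53 splits.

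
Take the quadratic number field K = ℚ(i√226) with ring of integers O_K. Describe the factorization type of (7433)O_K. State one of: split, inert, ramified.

Since -226 ≢ 1 mod 4, the ring of integers is ℤ[√-226] with discriminant 4·(-226) = -904.
7433 ∤ -904, so 7433 is unramified.
Legendre symbol by Euler's criterion: (-226/7433) ≡ (-226)^3716 ≡ 1 (mod 7433), i.e. (-226/7433) = 1.
(-226/7433) = 1, so 7433 splits.

splits completely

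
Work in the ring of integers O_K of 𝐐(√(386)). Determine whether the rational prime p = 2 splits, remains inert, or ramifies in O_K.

Since 386 ≢ 1 mod 4, the ring of integers is ℤ[√386] with discriminant 4·386 = 1544.
disc(K) = 1544 = 2·772, so p = 2 is ramified.

ramifies in O_K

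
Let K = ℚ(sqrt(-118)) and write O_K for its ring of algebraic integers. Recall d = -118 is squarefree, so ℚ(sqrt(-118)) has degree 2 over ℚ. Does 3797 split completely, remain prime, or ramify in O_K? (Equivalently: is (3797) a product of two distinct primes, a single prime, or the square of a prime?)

remains prime (inert)

Since -118 ≢ 1 mod 4, the ring of integers is ℤ[√-118] with discriminant 4·(-118) = -472.
Since gcd(3797, -472) = 1 the prime 3797 does not ramify.
(-118/3797) = 3679^1898 mod 3797 = 3796, giving Legendre symbol -1.
Legendre symbol -1 ⇒ 3797 is inert.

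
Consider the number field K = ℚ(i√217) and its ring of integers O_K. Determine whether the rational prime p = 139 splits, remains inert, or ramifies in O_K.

remains prime (inert)

Since -217 ≢ 1 mod 4, the ring of integers is ℤ[√-217] with discriminant 4·(-217) = -868.
Since gcd(139, -868) = 1 the prime 139 does not ramify.
Euler's criterion: (-217)^69 mod 139 = 138. Thus (-217|139) = -1.
d is a non-residue mod p, hence 139 remains inert in O_K.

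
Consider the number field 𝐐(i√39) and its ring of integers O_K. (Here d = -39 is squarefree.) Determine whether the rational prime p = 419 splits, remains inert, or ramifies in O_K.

Since -39 ≡ 1 mod 4, the ring of integers is ℤ[(1+√-39)/2] with discriminant -39.
Since gcd(419, -39) = 1 the prime 419 does not ramify.
Compute (-39/419) via Euler: 380^((419-1)/2) mod 419 = 418, so (-39/419) = -1.
(-39/419) = -1, so 419 is inert.

419 remains inert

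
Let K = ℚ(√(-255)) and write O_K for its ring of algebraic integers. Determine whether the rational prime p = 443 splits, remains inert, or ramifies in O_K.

443 splits in O_K

Since -255 ≡ 1 mod 4, the ring of integers is ℤ[(1+√-255)/2] with discriminant -255.
disc(K) = -255 is not divisible by 443; 443 is unramified.
(-255/443) = 188^221 mod 443 = 1, giving Legendre symbol 1.
Legendre symbol 1 ⇒ 443 is split.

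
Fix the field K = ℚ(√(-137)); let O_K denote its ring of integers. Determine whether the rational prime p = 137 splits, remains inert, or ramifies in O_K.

Since -137 ≢ 1 mod 4, the ring of integers is ℤ[√-137] with discriminant 4·(-137) = -548.
137 divides disc(K) = -548, so 137 ramifies.

p ramifies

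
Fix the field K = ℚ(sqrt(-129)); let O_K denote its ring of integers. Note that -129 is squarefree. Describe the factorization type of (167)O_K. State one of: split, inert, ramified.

-129 mod 4 = 3, hence disc K = 4·(-129) = -516 and O_K = ℤ[√-129].
Since gcd(167, -516) = 1 the prime 167 does not ramify.
Compute (-129/167) via Euler: 38^((167-1)/2) mod 167 = 1, so (-129/167) = 1.
d is a quadratic residue mod p, hence 167 splits in O_K.

167 splits in O_K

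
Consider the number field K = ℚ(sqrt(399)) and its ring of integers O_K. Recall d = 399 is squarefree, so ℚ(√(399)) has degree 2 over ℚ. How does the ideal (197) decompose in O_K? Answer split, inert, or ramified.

inert — (197) stays prime in O_K

Since 399 ≢ 1 mod 4, the ring of integers is ℤ[√399] with discriminant 4·399 = 1596.
Since gcd(197, 1596) = 1 the prime 197 does not ramify.
Legendre symbol by Euler's criterion: (399/197) ≡ 399^98 ≡ 196 (mod 197), i.e. (399/197) = -1.
d is a non-residue mod p, hence 197 remains inert in O_K.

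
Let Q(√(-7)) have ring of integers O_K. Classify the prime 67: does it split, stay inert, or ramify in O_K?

split — (67) = 𝔭₁𝔭₂ with 𝔭₁ ≠ 𝔭₂

-7 mod 4 = 1, hence disc K = -7 and O_K = ℤ[(1+√-7)/2].
Since gcd(67, -7) = 1 the prime 67 does not ramify.
Compute (-7/67) via Euler: 60^((67-1)/2) mod 67 = 1, so (-7/67) = 1.
(-7/67) = 1, so 67 splits.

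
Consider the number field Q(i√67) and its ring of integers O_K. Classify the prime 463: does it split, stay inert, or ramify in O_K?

remains prime (inert)

-67 mod 4 = 1, hence disc K = -67 and O_K = ℤ[(1+√-67)/2].
463 ∤ -67, so 463 is unramified.
Compute (-67/463) via Euler: 396^((463-1)/2) mod 463 = 462, so (-67/463) = -1.
d is a non-residue mod p, hence 463 remains inert in O_K.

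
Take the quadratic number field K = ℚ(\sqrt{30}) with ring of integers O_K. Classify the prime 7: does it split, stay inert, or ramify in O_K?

split — (7) = 𝔭₁𝔭₂ with 𝔭₁ ≠ 𝔭₂

Since 30 ≢ 1 mod 4, the ring of integers is ℤ[√30] with discriminant 4·30 = 120.
disc(K) = 120 is not divisible by 7; 7 is unramified.
(30/7) = 2^3 mod 7 = 1, giving Legendre symbol 1.
d is a quadratic residue mod p, hence 7 splits in O_K.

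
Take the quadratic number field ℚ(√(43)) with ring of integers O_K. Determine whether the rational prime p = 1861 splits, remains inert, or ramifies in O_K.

inert

43 mod 4 = 3, hence disc K = 4·43 = 172 and O_K = ℤ[√43].
Since gcd(1861, 172) = 1 the prime 1861 does not ramify.
(43/1861) = 43^930 mod 1861 = 1860, giving Legendre symbol -1.
(43/1861) = -1, so 1861 is inert.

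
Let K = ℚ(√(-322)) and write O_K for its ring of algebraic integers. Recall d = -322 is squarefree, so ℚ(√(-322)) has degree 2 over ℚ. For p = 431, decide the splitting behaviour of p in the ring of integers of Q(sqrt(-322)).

splits completely

-322 mod 4 = 2, hence disc K = 4·(-322) = -1288 and O_K = ℤ[√-322].
Since gcd(431, -1288) = 1 the prime 431 does not ramify.
Euler's criterion: (-322)^215 mod 431 = 1. Thus (-322|431) = 1.
(-322/431) = 1, so 431 splits.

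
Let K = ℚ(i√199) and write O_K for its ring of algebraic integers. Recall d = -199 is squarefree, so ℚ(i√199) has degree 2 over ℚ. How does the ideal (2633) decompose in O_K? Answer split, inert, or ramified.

Since -199 ≡ 1 mod 4, the ring of integers is ℤ[(1+√-199)/2] with discriminant -199.
2633 ∤ -199, so 2633 is unramified.
Legendre symbol by Euler's criterion: (-199/2633) ≡ (-199)^1316 ≡ 1 (mod 2633), i.e. (-199/2633) = 1.
(-199/2633) = 1, so 2633 splits.

split — (2633) = 𝔭₁𝔭₂ with 𝔭₁ ≠ 𝔭₂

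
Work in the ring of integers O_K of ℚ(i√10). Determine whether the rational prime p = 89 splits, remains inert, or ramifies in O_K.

89 splits in O_K

d = -10 ≡ 2 (mod 4), so O_K = ℤ[√-10] and disc(K) = 4d = -40.
disc(K) = -40 is not divisible by 89; 89 is unramified.
Compute (-10/89) via Euler: 79^((89-1)/2) mod 89 = 1, so (-10/89) = 1.
d is a quadratic residue mod p, hence 89 splits in O_K.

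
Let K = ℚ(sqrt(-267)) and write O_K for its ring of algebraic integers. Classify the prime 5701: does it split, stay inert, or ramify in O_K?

Since -267 ≡ 1 mod 4, the ring of integers is ℤ[(1+√-267)/2] with discriminant -267.
Since gcd(5701, -267) = 1 the prime 5701 does not ramify.
Legendre symbol by Euler's criterion: (-267/5701) ≡ (-267)^2850 ≡ 1 (mod 5701), i.e. (-267/5701) = 1.
(-267/5701) = 1, so 5701 splits.

splits completely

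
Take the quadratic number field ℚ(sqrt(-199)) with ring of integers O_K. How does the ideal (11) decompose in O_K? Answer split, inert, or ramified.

inert — (11) stays prime in O_K

-199 mod 4 = 1, hence disc K = -199 and O_K = ℤ[(1+√-199)/2].
disc(K) = -199 is not divisible by 11; 11 is unramified.
Compute (-199/11) via Euler: 10^((11-1)/2) mod 11 = 10, so (-199/11) = -1.
Legendre symbol -1 ⇒ 11 is inert.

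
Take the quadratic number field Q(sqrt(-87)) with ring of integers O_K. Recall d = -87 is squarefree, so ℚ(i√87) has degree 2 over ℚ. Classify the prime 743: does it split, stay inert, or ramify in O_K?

Since -87 ≡ 1 mod 4, the ring of integers is ℤ[(1+√-87)/2] with discriminant -87.
743 ∤ -87, so 743 is unramified.
Euler's criterion: (-87)^371 mod 743 = 1. Thus (-87|743) = 1.
Legendre symbol 1 ⇒ 743 is split.

p splits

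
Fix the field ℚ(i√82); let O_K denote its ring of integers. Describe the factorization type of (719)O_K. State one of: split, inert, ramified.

Since -82 ≢ 1 mod 4, the ring of integers is ℤ[√-82] with discriminant 4·(-82) = -328.
Since gcd(719, -328) = 1 the prime 719 does not ramify.
Compute (-82/719) via Euler: 637^((719-1)/2) mod 719 = 1, so (-82/719) = 1.
Legendre symbol 1 ⇒ 719 is split.

p splits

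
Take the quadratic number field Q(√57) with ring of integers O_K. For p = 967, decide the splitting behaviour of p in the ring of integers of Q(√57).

split

Since 57 ≡ 1 mod 4, the ring of integers is ℤ[(1+√57)/2] with discriminant 57.
disc(K) = 57 is not divisible by 967; 967 is unramified.
Euler's criterion: 57^483 mod 967 = 1. Thus (57|967) = 1.
(57/967) = 1, so 967 splits.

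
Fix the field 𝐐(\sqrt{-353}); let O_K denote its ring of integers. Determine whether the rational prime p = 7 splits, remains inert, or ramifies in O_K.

Since -353 ≢ 1 mod 4, the ring of integers is ℤ[√-353] with discriminant 4·(-353) = -1412.
7 ∤ -1412, so 7 is unramified.
(-353/7) = 4^3 mod 7 = 1, giving Legendre symbol 1.
Legendre symbol 1 ⇒ 7 is split.

split — (7) = 𝔭₁𝔭₂ with 𝔭₁ ≠ 𝔭₂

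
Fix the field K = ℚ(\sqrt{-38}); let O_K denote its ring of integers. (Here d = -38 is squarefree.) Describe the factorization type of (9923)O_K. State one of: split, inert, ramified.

inert — (9923) stays prime in O_K

d = -38 ≡ 2 (mod 4), so O_K = ℤ[√-38] and disc(K) = 4d = -152.
Since gcd(9923, -152) = 1 the prime 9923 does not ramify.
Euler's criterion: (-38)^4961 mod 9923 = 9922. Thus (-38|9923) = -1.
(-38/9923) = -1, so 9923 is inert.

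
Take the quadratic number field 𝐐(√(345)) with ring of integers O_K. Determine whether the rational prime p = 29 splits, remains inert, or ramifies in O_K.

d = 345 ≡ 1 (mod 4), so O_K = ℤ[(1+√345)/2] and disc(K) = d = 345.
disc(K) = 345 is not divisible by 29; 29 is unramified.
Euler's criterion: 345^14 mod 29 = 28. Thus (345|29) = -1.
Legendre symbol -1 ⇒ 29 is inert.

remains prime (inert)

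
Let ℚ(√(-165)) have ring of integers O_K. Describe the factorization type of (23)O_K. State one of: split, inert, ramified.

23 remains inert

d = -165 ≡ 3 (mod 4), so O_K = ℤ[√-165] and disc(K) = 4d = -660.
23 ∤ -660, so 23 is unramified.
(-165/23) = 19^11 mod 23 = 22, giving Legendre symbol -1.
(-165/23) = -1, so 23 is inert.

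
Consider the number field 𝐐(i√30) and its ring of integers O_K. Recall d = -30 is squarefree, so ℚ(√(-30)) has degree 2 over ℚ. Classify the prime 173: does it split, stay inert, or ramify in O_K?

173 remains inert

-30 mod 4 = 2, hence disc K = 4·(-30) = -120 and O_K = ℤ[√-30].
disc(K) = -120 is not divisible by 173; 173 is unramified.
Compute (-30/173) via Euler: 143^((173-1)/2) mod 173 = 172, so (-30/173) = -1.
(-30/173) = -1, so 173 is inert.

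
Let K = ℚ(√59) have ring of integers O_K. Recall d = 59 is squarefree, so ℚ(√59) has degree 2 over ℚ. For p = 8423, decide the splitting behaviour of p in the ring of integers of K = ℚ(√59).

d = 59 ≡ 3 (mod 4), so O_K = ℤ[√59] and disc(K) = 4d = 236.
8423 ∤ 236, so 8423 is unramified.
Legendre symbol by Euler's criterion: (59/8423) ≡ 59^4211 ≡ 8422 (mod 8423), i.e. (59/8423) = -1.
Legendre symbol -1 ⇒ 8423 is inert.

inert — (8423) stays prime in O_K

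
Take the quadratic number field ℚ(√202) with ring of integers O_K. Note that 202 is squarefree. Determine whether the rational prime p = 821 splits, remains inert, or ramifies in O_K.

202 mod 4 = 2, hence disc K = 4·202 = 808 and O_K = ℤ[√202].
821 ∤ 808, so 821 is unramified.
Compute (202/821) via Euler: 202^((821-1)/2) mod 821 = 820, so (202/821) = -1.
(202/821) = -1, so 821 is inert.

remains prime (inert)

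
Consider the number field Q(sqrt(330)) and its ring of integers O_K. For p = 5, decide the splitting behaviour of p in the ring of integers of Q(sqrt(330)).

d = 330 ≡ 2 (mod 4), so O_K = ℤ[√330] and disc(K) = 4d = 1320.
disc(K) = 1320 = 5·264, so p = 5 is ramified.

ramified — (5) = 𝔭²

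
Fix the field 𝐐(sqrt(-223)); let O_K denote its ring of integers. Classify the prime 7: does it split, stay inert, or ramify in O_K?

d = -223 ≡ 1 (mod 4), so O_K = ℤ[(1+√-223)/2] and disc(K) = d = -223.
disc(K) = -223 is not divisible by 7; 7 is unramified.
Legendre symbol by Euler's criterion: (-223/7) ≡ (-223)^3 ≡ 1 (mod 7), i.e. (-223/7) = 1.
(-223/7) = 1, so 7 splits.

splits completely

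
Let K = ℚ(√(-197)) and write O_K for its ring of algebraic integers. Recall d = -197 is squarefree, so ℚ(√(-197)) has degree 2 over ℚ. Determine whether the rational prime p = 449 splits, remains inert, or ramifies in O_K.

-197 mod 4 = 3, hence disc K = 4·(-197) = -788 and O_K = ℤ[√-197].
disc(K) = -788 is not divisible by 449; 449 is unramified.
Euler's criterion: (-197)^224 mod 449 = 1. Thus (-197|449) = 1.
d is a quadratic residue mod p, hence 449 splits in O_K.

split — (449) = 𝔭₁𝔭₂ with 𝔭₁ ≠ 𝔭₂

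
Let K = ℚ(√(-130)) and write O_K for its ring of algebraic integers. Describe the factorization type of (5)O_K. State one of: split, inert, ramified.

ramified — (5) = 𝔭²

-130 mod 4 = 2, hence disc K = 4·(-130) = -520 and O_K = ℤ[√-130].
disc(K) = -520 = 5·(-104), so p = 5 is ramified.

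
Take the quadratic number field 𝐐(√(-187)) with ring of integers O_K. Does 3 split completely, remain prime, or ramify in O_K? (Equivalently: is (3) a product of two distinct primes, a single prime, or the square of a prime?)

inert

-187 mod 4 = 1, hence disc K = -187 and O_K = ℤ[(1+√-187)/2].
Since gcd(3, -187) = 1 the prime 3 does not ramify.
(-187/3) = 2^1 mod 3 = 2, giving Legendre symbol -1.
d is a non-residue mod p, hence 3 remains inert in O_K.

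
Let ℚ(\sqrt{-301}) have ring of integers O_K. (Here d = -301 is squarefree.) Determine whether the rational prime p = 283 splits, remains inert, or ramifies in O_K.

-301 mod 4 = 3, hence disc K = 4·(-301) = -1204 and O_K = ℤ[√-301].
Since gcd(283, -1204) = 1 the prime 283 does not ramify.
Compute (-301/283) via Euler: 265^((283-1)/2) mod 283 = 1, so (-301/283) = 1.
(-301/283) = 1, so 283 splits.

p splits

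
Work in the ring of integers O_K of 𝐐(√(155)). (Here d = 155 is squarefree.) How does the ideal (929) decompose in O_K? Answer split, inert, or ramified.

inert — (929) stays prime in O_K

d = 155 ≡ 3 (mod 4), so O_K = ℤ[√155] and disc(K) = 4d = 620.
disc(K) = 620 is not divisible by 929; 929 is unramified.
Compute (155/929) via Euler: 155^((929-1)/2) mod 929 = 928, so (155/929) = -1.
Legendre symbol -1 ⇒ 929 is inert.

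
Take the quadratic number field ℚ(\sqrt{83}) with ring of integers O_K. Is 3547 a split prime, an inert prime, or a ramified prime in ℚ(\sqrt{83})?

d = 83 ≡ 3 (mod 4), so O_K = ℤ[√83] and disc(K) = 4d = 332.
disc(K) = 332 is not divisible by 3547; 3547 is unramified.
Euler's criterion: 83^1773 mod 3547 = 3546. Thus (83|3547) = -1.
d is a non-residue mod p, hence 3547 remains inert in O_K.

inert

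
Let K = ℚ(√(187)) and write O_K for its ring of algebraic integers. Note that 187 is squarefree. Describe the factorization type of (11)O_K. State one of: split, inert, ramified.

ramified

187 mod 4 = 3, hence disc K = 4·187 = 748 and O_K = ℤ[√187].
disc(K) = 748 = 11·68, so p = 11 is ramified.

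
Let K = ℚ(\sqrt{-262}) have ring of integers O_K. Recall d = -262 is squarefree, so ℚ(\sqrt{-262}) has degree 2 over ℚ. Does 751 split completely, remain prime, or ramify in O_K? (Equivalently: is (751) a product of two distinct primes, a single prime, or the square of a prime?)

Since -262 ≢ 1 mod 4, the ring of integers is ℤ[√-262] with discriminant 4·(-262) = -1048.
Since gcd(751, -1048) = 1 the prime 751 does not ramify.
Compute (-262/751) via Euler: 489^((751-1)/2) mod 751 = 750, so (-262/751) = -1.
d is a non-residue mod p, hence 751 remains inert in O_K.

remains prime (inert)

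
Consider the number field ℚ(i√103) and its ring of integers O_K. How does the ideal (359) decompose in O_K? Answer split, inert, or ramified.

359 splits in O_K

-103 mod 4 = 1, hence disc K = -103 and O_K = ℤ[(1+√-103)/2].
359 ∤ -103, so 359 is unramified.
(-103/359) = 256^179 mod 359 = 1, giving Legendre symbol 1.
(-103/359) = 1, so 359 splits.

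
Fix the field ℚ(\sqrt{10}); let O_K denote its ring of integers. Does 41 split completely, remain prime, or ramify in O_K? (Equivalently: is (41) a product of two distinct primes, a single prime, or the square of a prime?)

10 mod 4 = 2, hence disc K = 4·10 = 40 and O_K = ℤ[√10].
41 ∤ 40, so 41 is unramified.
Compute (10/41) via Euler: 10^((41-1)/2) mod 41 = 1, so (10/41) = 1.
d is a quadratic residue mod p, hence 41 splits in O_K.

split — (41) = 𝔭₁𝔭₂ with 𝔭₁ ≠ 𝔭₂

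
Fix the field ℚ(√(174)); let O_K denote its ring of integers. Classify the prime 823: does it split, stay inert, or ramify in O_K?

p splits

174 mod 4 = 2, hence disc K = 4·174 = 696 and O_K = ℤ[√174].
disc(K) = 696 is not divisible by 823; 823 is unramified.
(174/823) = 174^411 mod 823 = 1, giving Legendre symbol 1.
d is a quadratic residue mod p, hence 823 splits in O_K.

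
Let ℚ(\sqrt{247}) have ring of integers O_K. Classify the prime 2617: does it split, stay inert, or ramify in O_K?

247 mod 4 = 3, hence disc K = 4·247 = 988 and O_K = ℤ[√247].
Since gcd(2617, 988) = 1 the prime 2617 does not ramify.
Legendre symbol by Euler's criterion: (247/2617) ≡ 247^1308 ≡ 2616 (mod 2617), i.e. (247/2617) = -1.
d is a non-residue mod p, hence 2617 remains inert in O_K.

inert — (2617) stays prime in O_K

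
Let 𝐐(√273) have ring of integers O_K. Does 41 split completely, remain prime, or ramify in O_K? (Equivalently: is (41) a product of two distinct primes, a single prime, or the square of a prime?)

inert

273 mod 4 = 1, hence disc K = 273 and O_K = ℤ[(1+√273)/2].
Since gcd(41, 273) = 1 the prime 41 does not ramify.
Legendre symbol by Euler's criterion: (273/41) ≡ 273^20 ≡ 40 (mod 41), i.e. (273/41) = -1.
(273/41) = -1, so 41 is inert.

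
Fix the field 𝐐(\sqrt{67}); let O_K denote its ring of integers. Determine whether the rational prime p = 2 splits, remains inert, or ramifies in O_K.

67 mod 4 = 3, hence disc K = 4·67 = 268 and O_K = ℤ[√67].
disc(K) = 268 = 2·134, so p = 2 is ramified.

ramified — (2) = 𝔭²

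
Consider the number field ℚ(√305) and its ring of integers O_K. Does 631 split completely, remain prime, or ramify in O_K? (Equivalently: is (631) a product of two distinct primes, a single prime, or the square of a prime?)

d = 305 ≡ 1 (mod 4), so O_K = ℤ[(1+√305)/2] and disc(K) = d = 305.
Since gcd(631, 305) = 1 the prime 631 does not ramify.
Legendre symbol by Euler's criterion: (305/631) ≡ 305^315 ≡ 630 (mod 631), i.e. (305/631) = -1.
(305/631) = -1, so 631 is inert.

631 remains inert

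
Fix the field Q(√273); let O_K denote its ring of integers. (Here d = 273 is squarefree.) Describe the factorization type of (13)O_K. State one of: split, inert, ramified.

ramified — (13) = 𝔭²

d = 273 ≡ 1 (mod 4), so O_K = ℤ[(1+√273)/2] and disc(K) = d = 273.
Ramification test: 13 | 273. The prime 13 ramifies in K.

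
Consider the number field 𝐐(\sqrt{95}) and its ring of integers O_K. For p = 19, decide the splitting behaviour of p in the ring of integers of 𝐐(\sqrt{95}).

ramified — (19) = 𝔭²

95 mod 4 = 3, hence disc K = 4·95 = 380 and O_K = ℤ[√95].
Ramification test: 19 | 380. The prime 19 ramifies in K.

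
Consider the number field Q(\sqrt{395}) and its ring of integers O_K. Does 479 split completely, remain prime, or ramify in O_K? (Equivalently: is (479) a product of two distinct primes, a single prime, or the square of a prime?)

Since 395 ≢ 1 mod 4, the ring of integers is ℤ[√395] with discriminant 4·395 = 1580.
Since gcd(479, 1580) = 1 the prime 479 does not ramify.
Euler's criterion: 395^239 mod 479 = 478. Thus (395|479) = -1.
d is a non-residue mod p, hence 479 remains inert in O_K.

p is inert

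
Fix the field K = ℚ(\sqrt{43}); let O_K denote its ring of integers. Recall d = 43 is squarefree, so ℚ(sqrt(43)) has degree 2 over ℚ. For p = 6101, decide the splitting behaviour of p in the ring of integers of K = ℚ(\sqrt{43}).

splits completely

Since 43 ≢ 1 mod 4, the ring of integers is ℤ[√43] with discriminant 4·43 = 172.
6101 ∤ 172, so 6101 is unramified.
(43/6101) = 43^3050 mod 6101 = 1, giving Legendre symbol 1.
(43/6101) = 1, so 6101 splits.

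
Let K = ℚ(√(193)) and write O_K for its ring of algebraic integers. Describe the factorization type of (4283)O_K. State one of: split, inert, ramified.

p is inert

193 mod 4 = 1, hence disc K = 193 and O_K = ℤ[(1+√193)/2].
4283 ∤ 193, so 4283 is unramified.
Legendre symbol by Euler's criterion: (193/4283) ≡ 193^2141 ≡ 4282 (mod 4283), i.e. (193/4283) = -1.
d is a non-residue mod p, hence 4283 remains inert in O_K.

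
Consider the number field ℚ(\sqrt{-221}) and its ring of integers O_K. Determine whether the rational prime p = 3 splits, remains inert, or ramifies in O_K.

split

Since -221 ≢ 1 mod 4, the ring of integers is ℤ[√-221] with discriminant 4·(-221) = -884.
Since gcd(3, -884) = 1 the prime 3 does not ramify.
(-221/3) = 1^1 mod 3 = 1, giving Legendre symbol 1.
d is a quadratic residue mod p, hence 3 splits in O_K.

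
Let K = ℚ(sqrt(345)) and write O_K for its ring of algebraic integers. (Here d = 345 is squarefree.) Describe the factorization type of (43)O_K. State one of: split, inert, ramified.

d = 345 ≡ 1 (mod 4), so O_K = ℤ[(1+√345)/2] and disc(K) = d = 345.
disc(K) = 345 is not divisible by 43; 43 is unramified.
Euler's criterion: 345^21 mod 43 = 1. Thus (345|43) = 1.
Legendre symbol 1 ⇒ 43 is split.

split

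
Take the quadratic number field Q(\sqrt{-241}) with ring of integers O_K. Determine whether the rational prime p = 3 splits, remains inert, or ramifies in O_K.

p is inert

d = -241 ≡ 3 (mod 4), so O_K = ℤ[√-241] and disc(K) = 4d = -964.
disc(K) = -964 is not divisible by 3; 3 is unramified.
Compute (-241/3) via Euler: 2^((3-1)/2) mod 3 = 2, so (-241/3) = -1.
Legendre symbol -1 ⇒ 3 is inert.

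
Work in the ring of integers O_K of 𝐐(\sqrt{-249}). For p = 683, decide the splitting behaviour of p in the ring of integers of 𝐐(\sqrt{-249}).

d = -249 ≡ 3 (mod 4), so O_K = ℤ[√-249] and disc(K) = 4d = -996.
Since gcd(683, -996) = 1 the prime 683 does not ramify.
Euler's criterion: (-249)^341 mod 683 = 682. Thus (-249|683) = -1.
d is a non-residue mod p, hence 683 remains inert in O_K.

683 remains inert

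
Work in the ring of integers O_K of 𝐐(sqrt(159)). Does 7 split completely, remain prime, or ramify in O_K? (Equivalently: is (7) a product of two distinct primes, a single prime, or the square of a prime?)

remains prime (inert)

d = 159 ≡ 3 (mod 4), so O_K = ℤ[√159] and disc(K) = 4d = 636.
disc(K) = 636 is not divisible by 7; 7 is unramified.
Euler's criterion: 159^3 mod 7 = 6. Thus (159|7) = -1.
Legendre symbol -1 ⇒ 7 is inert.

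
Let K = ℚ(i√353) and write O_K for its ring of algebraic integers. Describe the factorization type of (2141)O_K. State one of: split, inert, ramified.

splits completely

Since -353 ≢ 1 mod 4, the ring of integers is ℤ[√-353] with discriminant 4·(-353) = -1412.
2141 ∤ -1412, so 2141 is unramified.
Legendre symbol by Euler's criterion: (-353/2141) ≡ (-353)^1070 ≡ 1 (mod 2141), i.e. (-353/2141) = 1.
Legendre symbol 1 ⇒ 2141 is split.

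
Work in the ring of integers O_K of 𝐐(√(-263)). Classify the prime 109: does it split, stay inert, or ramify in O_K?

split

Since -263 ≡ 1 mod 4, the ring of integers is ℤ[(1+√-263)/2] with discriminant -263.
Since gcd(109, -263) = 1 the prime 109 does not ramify.
Legendre symbol by Euler's criterion: (-263/109) ≡ (-263)^54 ≡ 1 (mod 109), i.e. (-263/109) = 1.
Legendre symbol 1 ⇒ 109 is split.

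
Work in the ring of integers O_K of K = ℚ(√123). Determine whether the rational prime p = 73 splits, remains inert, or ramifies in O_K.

123 mod 4 = 3, hence disc K = 4·123 = 492 and O_K = ℤ[√123].
73 ∤ 492, so 73 is unramified.
Legendre symbol by Euler's criterion: (123/73) ≡ 123^36 ≡ 1 (mod 73), i.e. (123/73) = 1.
(123/73) = 1, so 73 splits.

splits completely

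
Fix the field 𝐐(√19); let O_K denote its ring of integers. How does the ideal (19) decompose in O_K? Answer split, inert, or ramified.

ramified — (19) = 𝔭²

d = 19 ≡ 3 (mod 4), so O_K = ℤ[√19] and disc(K) = 4d = 76.
Ramification test: 19 | 76. The prime 19 ramifies in K.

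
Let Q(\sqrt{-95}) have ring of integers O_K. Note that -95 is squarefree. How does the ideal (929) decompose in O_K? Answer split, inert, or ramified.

Since -95 ≡ 1 mod 4, the ring of integers is ℤ[(1+√-95)/2] with discriminant -95.
Since gcd(929, -95) = 1 the prime 929 does not ramify.
Legendre symbol by Euler's criterion: (-95/929) ≡ (-95)^464 ≡ 1 (mod 929), i.e. (-95/929) = 1.
d is a quadratic residue mod p, hence 929 splits in O_K.

splits completely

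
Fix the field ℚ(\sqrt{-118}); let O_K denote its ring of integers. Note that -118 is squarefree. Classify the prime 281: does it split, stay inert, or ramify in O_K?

-118 mod 4 = 2, hence disc K = 4·(-118) = -472 and O_K = ℤ[√-118].
disc(K) = -472 is not divisible by 281; 281 is unramified.
(-118/281) = 163^140 mod 281 = 1, giving Legendre symbol 1.
d is a quadratic residue mod p, hence 281 splits in O_K.

281 splits in O_K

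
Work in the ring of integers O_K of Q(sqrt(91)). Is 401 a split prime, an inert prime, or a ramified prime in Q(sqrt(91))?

Since 91 ≢ 1 mod 4, the ring of integers is ℤ[√91] with discriminant 4·91 = 364.
401 ∤ 364, so 401 is unramified.
Legendre symbol by Euler's criterion: (91/401) ≡ 91^200 ≡ 400 (mod 401), i.e. (91/401) = -1.
Legendre symbol -1 ⇒ 401 is inert.

inert — (401) stays prime in O_K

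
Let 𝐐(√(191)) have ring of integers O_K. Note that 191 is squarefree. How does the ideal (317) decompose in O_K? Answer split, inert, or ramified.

inert

Since 191 ≢ 1 mod 4, the ring of integers is ℤ[√191] with discriminant 4·191 = 764.
Since gcd(317, 764) = 1 the prime 317 does not ramify.
Legendre symbol by Euler's criterion: (191/317) ≡ 191^158 ≡ 316 (mod 317), i.e. (191/317) = -1.
Legendre symbol -1 ⇒ 317 is inert.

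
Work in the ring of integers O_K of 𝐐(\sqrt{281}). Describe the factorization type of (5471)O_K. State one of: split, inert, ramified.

281 mod 4 = 1, hence disc K = 281 and O_K = ℤ[(1+√281)/2].
disc(K) = 281 is not divisible by 5471; 5471 is unramified.
Euler's criterion: 281^2735 mod 5471 = 1. Thus (281|5471) = 1.
(281/5471) = 1, so 5471 splits.

splits completely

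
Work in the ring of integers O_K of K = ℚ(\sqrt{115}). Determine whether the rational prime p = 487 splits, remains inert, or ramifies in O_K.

115 mod 4 = 3, hence disc K = 4·115 = 460 and O_K = ℤ[√115].
487 ∤ 460, so 487 is unramified.
Legendre symbol by Euler's criterion: (115/487) ≡ 115^243 ≡ 1 (mod 487), i.e. (115/487) = 1.
Legendre symbol 1 ⇒ 487 is split.

split — (487) = 𝔭₁𝔭₂ with 𝔭₁ ≠ 𝔭₂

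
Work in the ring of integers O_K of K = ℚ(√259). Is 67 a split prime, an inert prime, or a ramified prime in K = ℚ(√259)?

Since 259 ≢ 1 mod 4, the ring of integers is ℤ[√259] with discriminant 4·259 = 1036.
67 ∤ 1036, so 67 is unramified.
Legendre symbol by Euler's criterion: (259/67) ≡ 259^33 ≡ 66 (mod 67), i.e. (259/67) = -1.
Legendre symbol -1 ⇒ 67 is inert.

inert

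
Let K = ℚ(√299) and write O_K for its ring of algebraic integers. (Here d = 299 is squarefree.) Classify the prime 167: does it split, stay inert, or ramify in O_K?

Since 299 ≢ 1 mod 4, the ring of integers is ℤ[√299] with discriminant 4·299 = 1196.
167 ∤ 1196, so 167 is unramified.
Legendre symbol by Euler's criterion: (299/167) ≡ 299^83 ≡ 1 (mod 167), i.e. (299/167) = 1.
d is a quadratic residue mod p, hence 167 splits in O_K.

splits completely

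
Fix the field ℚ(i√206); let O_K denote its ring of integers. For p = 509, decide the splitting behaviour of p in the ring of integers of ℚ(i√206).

-206 mod 4 = 2, hence disc K = 4·(-206) = -824 and O_K = ℤ[√-206].
509 ∤ -824, so 509 is unramified.
Compute (-206/509) via Euler: 303^((509-1)/2) mod 509 = 508, so (-206/509) = -1.
Legendre symbol -1 ⇒ 509 is inert.

p is inert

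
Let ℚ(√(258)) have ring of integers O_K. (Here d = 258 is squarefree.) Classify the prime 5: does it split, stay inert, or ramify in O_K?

5 remains inert

d = 258 ≡ 2 (mod 4), so O_K = ℤ[√258] and disc(K) = 4d = 1032.
5 ∤ 1032, so 5 is unramified.
Compute (258/5) via Euler: 3^((5-1)/2) mod 5 = 4, so (258/5) = -1.
Legendre symbol -1 ⇒ 5 is inert.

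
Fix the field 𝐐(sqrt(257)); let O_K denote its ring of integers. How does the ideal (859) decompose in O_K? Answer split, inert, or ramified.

splits completely

d = 257 ≡ 1 (mod 4), so O_K = ℤ[(1+√257)/2] and disc(K) = d = 257.
859 ∤ 257, so 859 is unramified.
(257/859) = 257^429 mod 859 = 1, giving Legendre symbol 1.
(257/859) = 1, so 859 splits.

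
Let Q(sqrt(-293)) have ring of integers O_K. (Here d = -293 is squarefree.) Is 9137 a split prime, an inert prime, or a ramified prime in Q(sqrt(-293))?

split — (9137) = 𝔭₁𝔭₂ with 𝔭₁ ≠ 𝔭₂

d = -293 ≡ 3 (mod 4), so O_K = ℤ[√-293] and disc(K) = 4d = -1172.
disc(K) = -1172 is not divisible by 9137; 9137 is unramified.
Euler's criterion: (-293)^4568 mod 9137 = 1. Thus (-293|9137) = 1.
Legendre symbol 1 ⇒ 9137 is split.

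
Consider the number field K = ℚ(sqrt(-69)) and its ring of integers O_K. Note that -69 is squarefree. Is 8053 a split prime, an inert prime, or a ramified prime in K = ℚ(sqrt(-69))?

splits completely

Since -69 ≢ 1 mod 4, the ring of integers is ℤ[√-69] with discriminant 4·(-69) = -276.
disc(K) = -276 is not divisible by 8053; 8053 is unramified.
Euler's criterion: (-69)^4026 mod 8053 = 1. Thus (-69|8053) = 1.
d is a quadratic residue mod p, hence 8053 splits in O_K.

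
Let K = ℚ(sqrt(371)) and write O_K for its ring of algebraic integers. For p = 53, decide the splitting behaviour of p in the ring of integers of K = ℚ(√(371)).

Since 371 ≢ 1 mod 4, the ring of integers is ℤ[√371] with discriminant 4·371 = 1484.
disc(K) = 1484 = 53·28, so p = 53 is ramified.

ramified — (53) = 𝔭²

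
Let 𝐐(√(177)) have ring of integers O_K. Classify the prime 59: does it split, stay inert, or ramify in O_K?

59 is ramified

d = 177 ≡ 1 (mod 4), so O_K = ℤ[(1+√177)/2] and disc(K) = d = 177.
59 divides disc(K) = 177, so 59 ramifies.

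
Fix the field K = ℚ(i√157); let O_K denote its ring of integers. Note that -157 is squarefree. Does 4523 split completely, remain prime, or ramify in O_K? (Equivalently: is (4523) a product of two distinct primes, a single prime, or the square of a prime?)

4523 remains inert

Since -157 ≢ 1 mod 4, the ring of integers is ℤ[√-157] with discriminant 4·(-157) = -628.
Since gcd(4523, -628) = 1 the prime 4523 does not ramify.
Legendre symbol by Euler's criterion: (-157/4523) ≡ (-157)^2261 ≡ 4522 (mod 4523), i.e. (-157/4523) = -1.
d is a non-residue mod p, hence 4523 remains inert in O_K.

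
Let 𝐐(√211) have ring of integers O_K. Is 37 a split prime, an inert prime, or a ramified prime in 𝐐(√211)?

211 mod 4 = 3, hence disc K = 4·211 = 844 and O_K = ℤ[√211].
37 ∤ 844, so 37 is unramified.
Legendre symbol by Euler's criterion: (211/37) ≡ 211^18 ≡ 1 (mod 37), i.e. (211/37) = 1.
d is a quadratic residue mod p, hence 37 splits in O_K.

p splits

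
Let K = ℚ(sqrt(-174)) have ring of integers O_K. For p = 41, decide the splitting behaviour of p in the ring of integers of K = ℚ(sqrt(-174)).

splits completely

d = -174 ≡ 2 (mod 4), so O_K = ℤ[√-174] and disc(K) = 4d = -696.
Since gcd(41, -696) = 1 the prime 41 does not ramify.
Euler's criterion: (-174)^20 mod 41 = 1. Thus (-174|41) = 1.
d is a quadratic residue mod p, hence 41 splits in O_K.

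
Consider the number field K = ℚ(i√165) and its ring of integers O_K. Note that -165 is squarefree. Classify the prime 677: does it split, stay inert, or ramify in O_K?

inert — (677) stays prime in O_K

-165 mod 4 = 3, hence disc K = 4·(-165) = -660 and O_K = ℤ[√-165].
677 ∤ -660, so 677 is unramified.
Compute (-165/677) via Euler: 512^((677-1)/2) mod 677 = 676, so (-165/677) = -1.
Legendre symbol -1 ⇒ 677 is inert.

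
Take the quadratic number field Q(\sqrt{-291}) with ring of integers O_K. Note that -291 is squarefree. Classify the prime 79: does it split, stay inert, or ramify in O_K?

d = -291 ≡ 1 (mod 4), so O_K = ℤ[(1+√-291)/2] and disc(K) = d = -291.
disc(K) = -291 is not divisible by 79; 79 is unramified.
Euler's criterion: (-291)^39 mod 79 = 1. Thus (-291|79) = 1.
Legendre symbol 1 ⇒ 79 is split.

p splits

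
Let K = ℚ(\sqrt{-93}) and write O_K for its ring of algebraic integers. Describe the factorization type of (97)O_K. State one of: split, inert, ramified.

d = -93 ≡ 3 (mod 4), so O_K = ℤ[√-93] and disc(K) = 4d = -372.
disc(K) = -372 is not divisible by 97; 97 is unramified.
Legendre symbol by Euler's criterion: (-93/97) ≡ (-93)^48 ≡ 1 (mod 97), i.e. (-93/97) = 1.
(-93/97) = 1, so 97 splits.

splits completely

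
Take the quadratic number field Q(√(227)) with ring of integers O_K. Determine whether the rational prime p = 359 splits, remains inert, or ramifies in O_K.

227 mod 4 = 3, hence disc K = 4·227 = 908 and O_K = ℤ[√227].
Since gcd(359, 908) = 1 the prime 359 does not ramify.
Compute (227/359) via Euler: 227^((359-1)/2) mod 359 = 358, so (227/359) = -1.
(227/359) = -1, so 359 is inert.

inert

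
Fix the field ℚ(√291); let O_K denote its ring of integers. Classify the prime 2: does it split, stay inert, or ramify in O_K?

Since 291 ≢ 1 mod 4, the ring of integers is ℤ[√291] with discriminant 4·291 = 1164.
disc(K) = 1164 = 2·582, so p = 2 is ramified.

ramified — (2) = 𝔭²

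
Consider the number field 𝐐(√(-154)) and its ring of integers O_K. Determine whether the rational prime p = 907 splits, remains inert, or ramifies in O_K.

-154 mod 4 = 2, hence disc K = 4·(-154) = -616 and O_K = ℤ[√-154].
Since gcd(907, -616) = 1 the prime 907 does not ramify.
(-154/907) = 753^453 mod 907 = 1, giving Legendre symbol 1.
d is a quadratic residue mod p, hence 907 splits in O_K.

907 splits in O_K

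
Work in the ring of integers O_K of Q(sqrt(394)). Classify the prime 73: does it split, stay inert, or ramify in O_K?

d = 394 ≡ 2 (mod 4), so O_K = ℤ[√394] and disc(K) = 4d = 1576.
73 ∤ 1576, so 73 is unramified.
Compute (394/73) via Euler: 29^((73-1)/2) mod 73 = 72, so (394/73) = -1.
(394/73) = -1, so 73 is inert.

inert — (73) stays prime in O_K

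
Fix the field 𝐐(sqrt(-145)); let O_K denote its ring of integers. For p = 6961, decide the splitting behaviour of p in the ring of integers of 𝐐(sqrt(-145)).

split — (6961) = 𝔭₁𝔭₂ with 𝔭₁ ≠ 𝔭₂

d = -145 ≡ 3 (mod 4), so O_K = ℤ[√-145] and disc(K) = 4d = -580.
disc(K) = -580 is not divisible by 6961; 6961 is unramified.
(-145/6961) = 6816^3480 mod 6961 = 1, giving Legendre symbol 1.
(-145/6961) = 1, so 6961 splits.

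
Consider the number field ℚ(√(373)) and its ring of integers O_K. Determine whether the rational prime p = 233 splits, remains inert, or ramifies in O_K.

373 mod 4 = 1, hence disc K = 373 and O_K = ℤ[(1+√373)/2].
Since gcd(233, 373) = 1 the prime 233 does not ramify.
(373/233) = 140^116 mod 233 = 232, giving Legendre symbol -1.
(373/233) = -1, so 233 is inert.

233 remains inert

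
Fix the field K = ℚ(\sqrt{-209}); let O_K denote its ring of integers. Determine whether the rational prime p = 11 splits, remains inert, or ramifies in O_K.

11 is ramified

d = -209 ≡ 3 (mod 4), so O_K = ℤ[√-209] and disc(K) = 4d = -836.
disc(K) = -836 = 11·(-76), so p = 11 is ramified.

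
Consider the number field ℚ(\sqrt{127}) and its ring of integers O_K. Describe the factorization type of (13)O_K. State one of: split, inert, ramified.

d = 127 ≡ 3 (mod 4), so O_K = ℤ[√127] and disc(K) = 4d = 508.
13 ∤ 508, so 13 is unramified.
Euler's criterion: 127^6 mod 13 = 1. Thus (127|13) = 1.
(127/13) = 1, so 13 splits.

split — (13) = 𝔭₁𝔭₂ with 𝔭₁ ≠ 𝔭₂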